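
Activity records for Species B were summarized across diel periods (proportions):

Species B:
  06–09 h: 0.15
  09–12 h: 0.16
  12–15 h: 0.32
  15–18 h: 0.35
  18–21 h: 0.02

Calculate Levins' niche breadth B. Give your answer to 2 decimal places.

3.66

Σpᵢ² = 0.15² + 0.16² + 0.32² + 0.35² + 0.02² = 0.0225 + 0.0256 + 0.1024 + 0.1225 + 0.0004 = 0.2734
B = 1 / 0.2734 = 3.6576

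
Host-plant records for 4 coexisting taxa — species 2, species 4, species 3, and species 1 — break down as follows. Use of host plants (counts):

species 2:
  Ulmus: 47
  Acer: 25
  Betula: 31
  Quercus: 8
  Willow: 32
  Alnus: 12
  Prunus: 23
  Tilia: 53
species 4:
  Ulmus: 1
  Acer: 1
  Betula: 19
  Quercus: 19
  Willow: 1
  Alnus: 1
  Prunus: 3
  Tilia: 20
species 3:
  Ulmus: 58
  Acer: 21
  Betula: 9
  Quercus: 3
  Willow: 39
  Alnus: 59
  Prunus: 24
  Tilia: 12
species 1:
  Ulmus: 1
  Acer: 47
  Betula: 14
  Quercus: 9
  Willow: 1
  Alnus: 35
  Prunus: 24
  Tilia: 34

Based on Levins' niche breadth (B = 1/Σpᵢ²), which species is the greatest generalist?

Proportions for species 2 (n=231): 47/231=0.2035, 25/231=0.1082, 31/231=0.1342, 8/231=0.0346, 32/231=0.1385, 12/231=0.0519, 23/231=0.0996, 53/231=0.2294
Proportions for species 4 (n=65): 1/65=0.0154, 1/65=0.0154, 19/65=0.2923, 19/65=0.2923, 1/65=0.0154, 1/65=0.0154, 3/65=0.0462, 20/65=0.3077
Proportions for species 3 (n=225): 58/225=0.2578, 21/225=0.0933, 9/225=0.0400, 3/225=0.0133, 39/225=0.1733, 59/225=0.2622, 24/225=0.1067, 12/225=0.0533
Proportions for species 1 (n=165): 1/165=0.0061, 47/165=0.2848, 14/165=0.0848, 9/165=0.0545, 1/165=0.0061, 35/165=0.2121, 24/165=0.1455, 34/165=0.2061
Σp_2ᵢ² = 0.2035² + 0.1082² + 0.1342² + 0.0346² + 0.1385² + 0.0519² + 0.0996² + 0.2294² = 0.041412 + 0.011707 + 0.018010 + 0.001197 + 0.019182 + 0.002694 + 0.009920 + 0.052624 = 0.156746
B_2 = 1 / 0.156746 = 6.3797
Σp_4ᵢ² = 0.0154² + 0.0154² + 0.2923² + 0.2923² + 0.0154² + 0.0154² + 0.0462² + 0.3077² = 0.000237 + 0.000237 + 0.085439 + 0.085439 + 0.000237 + 0.000237 + 0.002134 + 0.094679 = 0.268639
B_4 = 1 / 0.268639 = 3.7225
Σp_3ᵢ² = 0.2578² + 0.0933² + 0.0400² + 0.0133² + 0.1733² + 0.2622² + 0.1067² + 0.0533² = 0.066461 + 0.008705 + 0.001600 + 0.000177 + 0.030033 + 0.068749 + 0.011385 + 0.002841 = 0.189951
B_3 = 1 / 0.189951 = 5.2645
Σp_1ᵢ² = 0.0061² + 0.2848² + 0.0848² + 0.0545² + 0.0061² + 0.2121² + 0.1455² + 0.2061² = 0.000037 + 0.081111 + 0.007191 + 0.002970 + 0.000037 + 0.044986 + 0.021170 + 0.042477 = 0.199979
B_1 = 1 / 0.199979 = 5.0005
Highest B → broadest niche (most generalist): species 2 (B = 6.38).

species 2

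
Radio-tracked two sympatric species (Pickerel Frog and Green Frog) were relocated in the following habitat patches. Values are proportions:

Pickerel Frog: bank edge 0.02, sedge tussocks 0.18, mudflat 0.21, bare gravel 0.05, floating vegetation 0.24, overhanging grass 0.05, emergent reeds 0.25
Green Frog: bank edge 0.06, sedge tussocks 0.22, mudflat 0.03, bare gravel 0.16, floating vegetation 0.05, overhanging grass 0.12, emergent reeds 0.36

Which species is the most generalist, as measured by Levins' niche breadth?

Σp_Pickᵢ² = 0.02² + 0.18² + 0.21² + 0.05² + 0.24² + 0.05² + 0.25² = 0.0004 + 0.0324 + 0.0441 + 0.0025 + 0.0576 + 0.0025 + 0.0625 = 0.2020
B_Pick = 1 / 0.2020 = 4.9505
Σp_Greeᵢ² = 0.06² + 0.22² + 0.03² + 0.16² + 0.05² + 0.12² + 0.36² = 0.0036 + 0.0484 + 0.0009 + 0.0256 + 0.0025 + 0.0144 + 0.1296 = 0.2250
B_Gree = 1 / 0.2250 = 4.4444
Highest B → broadest niche (most generalist): Pickerel Frog (B = 4.95).

Pickerel Frog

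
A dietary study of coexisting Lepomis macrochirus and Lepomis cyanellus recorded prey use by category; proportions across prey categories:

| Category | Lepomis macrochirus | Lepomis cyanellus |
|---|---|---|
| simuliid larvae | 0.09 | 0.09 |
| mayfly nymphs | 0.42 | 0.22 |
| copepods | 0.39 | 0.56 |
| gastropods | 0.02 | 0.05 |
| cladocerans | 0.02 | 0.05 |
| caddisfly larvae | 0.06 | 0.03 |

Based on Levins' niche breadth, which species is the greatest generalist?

Lepomis macrochirus

Σp_macrᵢ² = 0.09² + 0.42² + 0.39² + 0.02² + 0.02² + 0.06² = 0.0081 + 0.1764 + 0.1521 + 0.0004 + 0.0004 + 0.0036 = 0.3410
B_macr = 1 / 0.3410 = 2.9326
Σp_cyanᵢ² = 0.09² + 0.22² + 0.56² + 0.05² + 0.05² + 0.03² = 0.0081 + 0.0484 + 0.3136 + 0.0025 + 0.0025 + 0.0009 = 0.3760
B_cyan = 1 / 0.3760 = 2.6596
Highest B → broadest niche (most generalist): Lepomis macrochirus (B = 2.93).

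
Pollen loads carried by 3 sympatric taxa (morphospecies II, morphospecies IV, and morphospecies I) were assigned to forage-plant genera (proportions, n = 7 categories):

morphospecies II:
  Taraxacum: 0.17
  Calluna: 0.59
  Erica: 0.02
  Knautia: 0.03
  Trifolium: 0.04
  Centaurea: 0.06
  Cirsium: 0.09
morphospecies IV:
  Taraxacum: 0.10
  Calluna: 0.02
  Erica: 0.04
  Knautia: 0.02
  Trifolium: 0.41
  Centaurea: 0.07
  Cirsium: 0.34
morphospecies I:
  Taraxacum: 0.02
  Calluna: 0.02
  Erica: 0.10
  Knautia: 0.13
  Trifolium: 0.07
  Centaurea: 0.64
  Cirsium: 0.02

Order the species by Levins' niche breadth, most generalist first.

Σp_IIᵢ² = 0.17² + 0.59² + 0.02² + 0.03² + 0.04² + 0.06² + 0.09² = 0.0289 + 0.3481 + 0.0004 + 0.0009 + 0.0016 + 0.0036 + 0.0081 = 0.3916
B_II = 1 / 0.3916 = 2.5536
Σp_IVᵢ² = 0.10² + 0.02² + 0.04² + 0.02² + 0.41² + 0.07² + 0.34² = 0.0100 + 0.0004 + 0.0016 + 0.0004 + 0.1681 + 0.0049 + 0.1156 = 0.3010
B_IV = 1 / 0.3010 = 3.3223
Σp_Iᵢ² = 0.02² + 0.02² + 0.10² + 0.13² + 0.07² + 0.64² + 0.02² = 0.0004 + 0.0004 + 0.0100 + 0.0169 + 0.0049 + 0.4096 + 0.0004 = 0.4426
B_I = 1 / 0.4426 = 2.2594
Ranking by B (broadest → narrowest): morphospecies IV (3.32) > morphospecies II (2.55) > morphospecies I (2.26)

morphospecies IV > morphospecies II > morphospecies I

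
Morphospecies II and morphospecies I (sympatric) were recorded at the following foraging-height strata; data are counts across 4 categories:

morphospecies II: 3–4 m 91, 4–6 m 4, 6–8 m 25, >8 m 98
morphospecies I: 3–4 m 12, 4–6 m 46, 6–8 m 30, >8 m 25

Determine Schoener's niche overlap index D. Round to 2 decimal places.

0.46

Proportions for morphospecies II (n=218): 91/218=0.4174, 4/218=0.0183, 25/218=0.1147, 98/218=0.4495
Proportions for morphospecies I (n=113): 12/113=0.1062, 46/113=0.4071, 30/113=0.2655, 25/113=0.2212
Σ|p₁ᵢ − p₂ᵢ| = 0.3112 + 0.3888 + 0.1508 + 0.2283 = 1.0791
D = 1 − ½ × 1.0791 = 1 − 0.53955 = 0.46045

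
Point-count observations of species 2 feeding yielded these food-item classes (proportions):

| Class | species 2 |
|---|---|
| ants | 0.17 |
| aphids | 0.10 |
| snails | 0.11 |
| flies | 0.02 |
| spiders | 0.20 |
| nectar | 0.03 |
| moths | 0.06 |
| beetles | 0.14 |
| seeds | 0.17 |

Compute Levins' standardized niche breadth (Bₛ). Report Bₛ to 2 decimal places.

Σpᵢ² = 0.17² + 0.10² + 0.11² + 0.02² + 0.20² + 0.03² + 0.06² + 0.14² + 0.17² = 0.0289 + 0.0100 + 0.0121 + 0.0004 + 0.0400 + 0.0009 + 0.0036 + 0.0196 + 0.0289 = 0.1444
B = 1 / 0.1444 = 6.9252
Bₛ = (B − 1)/(n − 1) = (6.9252 − 1)/(9 − 1) = 5.9252/8 = 0.7407

0.74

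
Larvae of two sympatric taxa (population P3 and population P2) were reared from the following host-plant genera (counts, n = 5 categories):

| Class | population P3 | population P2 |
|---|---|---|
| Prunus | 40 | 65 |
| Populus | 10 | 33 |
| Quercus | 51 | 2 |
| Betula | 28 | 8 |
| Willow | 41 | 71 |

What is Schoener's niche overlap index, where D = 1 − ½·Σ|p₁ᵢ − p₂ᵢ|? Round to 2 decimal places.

0.59

Proportions for population P3 (n=170): 40/170=0.2353, 10/170=0.0588, 51/170=0.3000, 28/170=0.1647, 41/170=0.2412
Proportions for population P2 (n=179): 65/179=0.3631, 33/179=0.1844, 2/179=0.0112, 8/179=0.0447, 71/179=0.3966
Σ|p₁ᵢ − p₂ᵢ| = 0.1278 + 0.1256 + 0.2888 + 0.1200 + 0.1554 = 0.8176
D = 1 − ½ × 0.8176 = 1 − 0.40880 = 0.59120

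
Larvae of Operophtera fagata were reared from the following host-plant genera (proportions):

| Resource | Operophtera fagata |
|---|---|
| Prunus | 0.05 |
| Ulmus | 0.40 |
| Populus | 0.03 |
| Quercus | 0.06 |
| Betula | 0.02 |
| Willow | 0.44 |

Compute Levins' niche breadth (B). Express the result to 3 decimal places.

Σpᵢ² = 0.05² + 0.40² + 0.03² + 0.06² + 0.02² + 0.44² = 0.0025 + 0.1600 + 0.0009 + 0.0036 + 0.0004 + 0.1936 = 0.3610
B = 1 / 0.3610 = 2.77008

2.770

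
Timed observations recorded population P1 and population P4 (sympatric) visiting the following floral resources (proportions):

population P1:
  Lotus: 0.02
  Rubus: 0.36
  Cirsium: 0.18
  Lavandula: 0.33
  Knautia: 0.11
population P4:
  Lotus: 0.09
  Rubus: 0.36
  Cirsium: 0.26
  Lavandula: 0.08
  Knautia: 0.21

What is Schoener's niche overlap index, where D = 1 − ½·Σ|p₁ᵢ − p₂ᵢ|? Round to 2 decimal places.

Σ|p₁ᵢ − p₂ᵢ| = 0.07 + 0.00 + 0.08 + 0.25 + 0.10 = 0.50
D = 1 − ½ × 0.50 = 1 − 0.250 = 0.7500

0.75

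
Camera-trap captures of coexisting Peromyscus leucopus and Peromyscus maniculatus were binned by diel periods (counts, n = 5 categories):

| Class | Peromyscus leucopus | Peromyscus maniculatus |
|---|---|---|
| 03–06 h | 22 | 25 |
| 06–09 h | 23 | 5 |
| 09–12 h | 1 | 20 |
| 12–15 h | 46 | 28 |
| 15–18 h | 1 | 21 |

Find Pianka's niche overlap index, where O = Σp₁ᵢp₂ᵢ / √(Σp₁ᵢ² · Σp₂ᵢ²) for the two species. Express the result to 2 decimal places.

Proportions for Peromyscus leucopus (n=93): 22/93=0.2366, 23/93=0.2473, 1/93=0.0108, 46/93=0.4946, 1/93=0.0108
Proportions for Peromyscus maniculatus (n=99): 25/99=0.2525, 5/99=0.0505, 20/99=0.2020, 28/99=0.2828, 21/99=0.2121
Σ p₁ᵢp₂ᵢ = 0.059742 + 0.012489 + 0.002182 + 0.139873 + 0.002291 = 0.216577
Σp_1ᵢ² = 0.2366² + 0.2473² + 0.0108² + 0.4946² + 0.0108² = 0.055980 + 0.061157 + 0.000117 + 0.244629 + 0.000117 = 0.362000
Σp_2ᵢ² = 0.2525² + 0.0505² + 0.2020² + 0.2828² + 0.2121² = 0.063756 + 0.002550 + 0.040804 + 0.079976 + 0.044986 = 0.232072
O = 0.216577 / √(0.362000 × 0.232072) = 0.216577 / 0.2898449 = 0.7472

0.75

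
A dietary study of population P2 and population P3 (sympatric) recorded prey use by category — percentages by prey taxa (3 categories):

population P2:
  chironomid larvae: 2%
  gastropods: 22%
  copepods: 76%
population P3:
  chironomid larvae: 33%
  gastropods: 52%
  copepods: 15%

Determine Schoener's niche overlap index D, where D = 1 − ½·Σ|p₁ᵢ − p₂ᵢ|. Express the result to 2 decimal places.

0.39

Convert percentages to proportions (divide by 100).
Σ|p₁ᵢ − p₂ᵢ| = 0.31 + 0.30 + 0.61 = 1.22
D = 1 − ½ × 1.22 = 1 − 0.610 = 0.3900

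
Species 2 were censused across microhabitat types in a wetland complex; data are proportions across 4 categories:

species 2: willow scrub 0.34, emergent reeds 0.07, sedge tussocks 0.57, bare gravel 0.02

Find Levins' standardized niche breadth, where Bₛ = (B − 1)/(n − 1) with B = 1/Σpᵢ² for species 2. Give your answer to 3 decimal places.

0.414

Σpᵢ² = 0.34² + 0.07² + 0.57² + 0.02² = 0.1156 + 0.0049 + 0.3249 + 0.0004 = 0.4458
B = 1 / 0.4458 = 2.24316
Bₛ = (B − 1)/(n − 1) = (2.24316 − 1)/(4 − 1) = 1.24316/3 = 0.41439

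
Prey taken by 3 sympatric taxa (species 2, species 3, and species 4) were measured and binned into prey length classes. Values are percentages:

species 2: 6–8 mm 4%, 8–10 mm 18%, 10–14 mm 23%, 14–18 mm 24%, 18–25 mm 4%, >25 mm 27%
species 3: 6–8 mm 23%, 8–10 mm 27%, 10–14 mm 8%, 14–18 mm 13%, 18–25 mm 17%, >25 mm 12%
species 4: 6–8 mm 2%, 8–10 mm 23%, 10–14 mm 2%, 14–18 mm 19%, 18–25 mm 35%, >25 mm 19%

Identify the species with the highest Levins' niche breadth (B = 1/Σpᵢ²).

species 3

Convert percentages to proportions (divide by 100).
Σp_2ᵢ² = 0.04² + 0.18² + 0.23² + 0.24² + 0.04² + 0.27² = 0.0016 + 0.0324 + 0.0529 + 0.0576 + 0.0016 + 0.0729 = 0.2190
B_2 = 1 / 0.2190 = 4.5662
Σp_3ᵢ² = 0.23² + 0.27² + 0.08² + 0.13² + 0.17² + 0.12² = 0.0529 + 0.0729 + 0.0064 + 0.0169 + 0.0289 + 0.0144 = 0.1924
B_3 = 1 / 0.1924 = 5.1975
Σp_4ᵢ² = 0.02² + 0.23² + 0.02² + 0.19² + 0.35² + 0.19² = 0.0004 + 0.0529 + 0.0004 + 0.0361 + 0.1225 + 0.0361 = 0.2484
B_4 = 1 / 0.2484 = 4.0258
Highest B → broadest niche (most generalist): species 3 (B = 5.20).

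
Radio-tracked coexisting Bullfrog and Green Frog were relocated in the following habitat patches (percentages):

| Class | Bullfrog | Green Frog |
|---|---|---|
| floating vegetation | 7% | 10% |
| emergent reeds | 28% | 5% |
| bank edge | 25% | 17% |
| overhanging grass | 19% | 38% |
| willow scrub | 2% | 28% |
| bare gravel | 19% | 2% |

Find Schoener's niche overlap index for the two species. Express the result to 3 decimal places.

Convert percentages to proportions (divide by 100).
Σ|p₁ᵢ − p₂ᵢ| = 0.03 + 0.23 + 0.08 + 0.19 + 0.26 + 0.17 = 0.96
D = 1 − ½ × 0.96 = 1 − 0.480 = 0.52000

0.520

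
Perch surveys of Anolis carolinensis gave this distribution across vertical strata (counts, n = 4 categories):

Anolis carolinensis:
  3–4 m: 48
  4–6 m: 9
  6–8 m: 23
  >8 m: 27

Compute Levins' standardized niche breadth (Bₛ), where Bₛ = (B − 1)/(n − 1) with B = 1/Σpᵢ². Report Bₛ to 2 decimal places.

Proportions for Anolis carolinensis (n=107): 48/107=0.4486, 9/107=0.0841, 23/107=0.2150, 27/107=0.2523
Σpᵢ² = 0.4486² + 0.0841² + 0.2150² + 0.2523² = 0.201242 + 0.007073 + 0.046225 + 0.063655 = 0.318195
B = 1 / 0.318195 = 3.1427
Bₛ = (B − 1)/(n − 1) = (3.1427 − 1)/(4 − 1) = 2.1427/3 = 0.7142

0.71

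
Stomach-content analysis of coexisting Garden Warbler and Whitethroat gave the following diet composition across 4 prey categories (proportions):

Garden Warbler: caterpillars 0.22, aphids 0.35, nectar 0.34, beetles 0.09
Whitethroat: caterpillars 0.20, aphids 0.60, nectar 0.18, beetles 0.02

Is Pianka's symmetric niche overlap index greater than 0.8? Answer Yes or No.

Yes

Σ p₁ᵢp₂ᵢ = 0.0440 + 0.2100 + 0.0612 + 0.0018 = 0.3170
Σp_1ᵢ² = 0.22² + 0.35² + 0.34² + 0.09² = 0.0484 + 0.1225 + 0.1156 + 0.0081 = 0.2946
Σp_2ᵢ² = 0.20² + 0.60² + 0.18² + 0.02² = 0.0400 + 0.3600 + 0.0324 + 0.0004 = 0.4328
O = 0.3170 / √(0.2946 × 0.4328) = 0.3170 / 0.35708 = 0.8878
O = 0.8878 > 0.8 → Yes.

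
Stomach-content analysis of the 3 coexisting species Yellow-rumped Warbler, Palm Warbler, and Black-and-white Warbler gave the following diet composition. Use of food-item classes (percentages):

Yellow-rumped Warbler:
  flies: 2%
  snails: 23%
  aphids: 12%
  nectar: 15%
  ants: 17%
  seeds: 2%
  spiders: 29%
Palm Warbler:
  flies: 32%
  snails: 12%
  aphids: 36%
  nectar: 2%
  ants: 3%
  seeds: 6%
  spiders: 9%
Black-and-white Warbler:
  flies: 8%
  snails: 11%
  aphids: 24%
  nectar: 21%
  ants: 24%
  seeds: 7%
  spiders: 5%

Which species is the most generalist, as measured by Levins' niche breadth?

Convert percentages to proportions (divide by 100).
Σp_Yellᵢ² = 0.02² + 0.23² + 0.12² + 0.15² + 0.17² + 0.02² + 0.29² = 0.0004 + 0.0529 + 0.0144 + 0.0225 + 0.0289 + 0.0004 + 0.0841 = 0.2036
B_Yell = 1 / 0.2036 = 4.9116
Σp_Palmᵢ² = 0.32² + 0.12² + 0.36² + 0.02² + 0.03² + 0.06² + 0.09² = 0.1024 + 0.0144 + 0.1296 + 0.0004 + 0.0009 + 0.0036 + 0.0081 = 0.2594
B_Palm = 1 / 0.2594 = 3.8551
Σp_Blacᵢ² = 0.08² + 0.11² + 0.24² + 0.21² + 0.24² + 0.07² + 0.05² = 0.0064 + 0.0121 + 0.0576 + 0.0441 + 0.0576 + 0.0049 + 0.0025 = 0.1852
B_Blac = 1 / 0.1852 = 5.3996
Highest B → broadest niche (most generalist): Black-and-white Warbler (B = 5.40).

Black-and-white Warbler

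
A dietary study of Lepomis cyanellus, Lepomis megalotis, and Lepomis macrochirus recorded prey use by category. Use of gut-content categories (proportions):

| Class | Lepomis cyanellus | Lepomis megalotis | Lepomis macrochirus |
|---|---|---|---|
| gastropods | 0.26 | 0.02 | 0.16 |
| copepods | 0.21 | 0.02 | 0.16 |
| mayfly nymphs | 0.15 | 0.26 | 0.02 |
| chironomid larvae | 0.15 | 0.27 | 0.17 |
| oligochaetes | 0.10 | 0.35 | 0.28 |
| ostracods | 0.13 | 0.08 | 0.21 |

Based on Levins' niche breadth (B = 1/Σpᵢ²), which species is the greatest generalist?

Lepomis cyanellus

Σp_cyanᵢ² = 0.26² + 0.21² + 0.15² + 0.15² + 0.10² + 0.13² = 0.0676 + 0.0441 + 0.0225 + 0.0225 + 0.0100 + 0.0169 = 0.1836
B_cyan = 1 / 0.1836 = 5.4466
Σp_megaᵢ² = 0.02² + 0.02² + 0.26² + 0.27² + 0.35² + 0.08² = 0.0004 + 0.0004 + 0.0676 + 0.0729 + 0.1225 + 0.0064 = 0.2702
B_mega = 1 / 0.2702 = 3.7010
Σp_macrᵢ² = 0.16² + 0.16² + 0.02² + 0.17² + 0.28² + 0.21² = 0.0256 + 0.0256 + 0.0004 + 0.0289 + 0.0784 + 0.0441 = 0.2030
B_macr = 1 / 0.2030 = 4.9261
Highest B → broadest niche (most generalist): Lepomis cyanellus (B = 5.45).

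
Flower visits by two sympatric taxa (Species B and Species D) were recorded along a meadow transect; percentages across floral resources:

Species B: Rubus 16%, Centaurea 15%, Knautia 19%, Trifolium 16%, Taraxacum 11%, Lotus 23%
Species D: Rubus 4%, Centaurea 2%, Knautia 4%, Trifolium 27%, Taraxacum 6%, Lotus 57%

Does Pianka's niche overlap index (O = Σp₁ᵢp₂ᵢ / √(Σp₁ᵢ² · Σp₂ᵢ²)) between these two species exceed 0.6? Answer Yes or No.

Convert percentages to proportions (divide by 100).
Σ p₁ᵢp₂ᵢ = 0.0064 + 0.0030 + 0.0076 + 0.0432 + 0.0066 + 0.1311 = 0.1979
Σp_1ᵢ² = 0.16² + 0.15² + 0.19² + 0.16² + 0.11² + 0.23² = 0.0256 + 0.0225 + 0.0361 + 0.0256 + 0.0121 + 0.0529 = 0.1748
Σp_2ᵢ² = 0.04² + 0.02² + 0.04² + 0.27² + 0.06² + 0.57² = 0.0016 + 0.0004 + 0.0016 + 0.0729 + 0.0036 + 0.3249 = 0.4050
O = 0.1979 / √(0.1748 × 0.4050) = 0.1979 / 0.26607 = 0.7438
O = 0.7438 > 0.6 → Yes.

Yes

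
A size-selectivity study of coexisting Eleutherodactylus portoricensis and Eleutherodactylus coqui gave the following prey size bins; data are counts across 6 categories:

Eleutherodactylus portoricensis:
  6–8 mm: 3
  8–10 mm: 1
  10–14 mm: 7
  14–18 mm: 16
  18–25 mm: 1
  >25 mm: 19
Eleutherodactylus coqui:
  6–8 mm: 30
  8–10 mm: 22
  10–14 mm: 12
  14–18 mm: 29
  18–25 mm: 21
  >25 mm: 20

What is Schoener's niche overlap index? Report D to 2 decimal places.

Proportions for Eleutherodactylus portoricensis (n=47): 3/47=0.0638, 1/47=0.0213, 7/47=0.1489, 16/47=0.3404, 1/47=0.0213, 19/47=0.4043
Proportions for Eleutherodactylus coqui (n=134): 30/134=0.2239, 22/134=0.1642, 12/134=0.0896, 29/134=0.2164, 21/134=0.1567, 20/134=0.1493
Σ|p₁ᵢ − p₂ᵢ| = 0.1601 + 0.1429 + 0.0593 + 0.1240 + 0.1354 + 0.2550 = 0.8767
D = 1 − ½ × 0.8767 = 1 − 0.43835 = 0.56165

0.56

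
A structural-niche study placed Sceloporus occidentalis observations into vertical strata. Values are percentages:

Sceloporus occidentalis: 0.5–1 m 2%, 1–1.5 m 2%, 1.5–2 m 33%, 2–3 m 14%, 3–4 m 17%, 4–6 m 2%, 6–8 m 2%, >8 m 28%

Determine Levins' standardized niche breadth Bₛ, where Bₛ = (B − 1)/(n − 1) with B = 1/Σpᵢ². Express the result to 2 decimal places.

Convert percentages to proportions (divide by 100).
Σpᵢ² = 0.02² + 0.02² + 0.33² + 0.14² + 0.17² + 0.02² + 0.02² + 0.28² = 0.0004 + 0.0004 + 0.1089 + 0.0196 + 0.0289 + 0.0004 + 0.0004 + 0.0784 = 0.2374
B = 1 / 0.2374 = 4.2123
Bₛ = (B − 1)/(n − 1) = (4.2123 − 1)/(8 − 1) = 3.2123/7 = 0.4589

0.46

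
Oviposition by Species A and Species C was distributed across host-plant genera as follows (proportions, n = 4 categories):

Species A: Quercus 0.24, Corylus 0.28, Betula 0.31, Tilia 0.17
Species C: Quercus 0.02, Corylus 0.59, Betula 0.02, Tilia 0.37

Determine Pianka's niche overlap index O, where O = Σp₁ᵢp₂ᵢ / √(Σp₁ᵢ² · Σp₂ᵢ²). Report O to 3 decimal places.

0.671

Σ p₁ᵢp₂ᵢ = 0.0048 + 0.1652 + 0.0062 + 0.0629 = 0.2391
Σp_1ᵢ² = 0.24² + 0.28² + 0.31² + 0.17² = 0.0576 + 0.0784 + 0.0961 + 0.0289 = 0.2610
Σp_2ᵢ² = 0.02² + 0.59² + 0.02² + 0.37² = 0.0004 + 0.3481 + 0.0004 + 0.1369 = 0.4858
O = 0.2391 / √(0.2610 × 0.4858) = 0.2391 / 0.356081 = 0.67148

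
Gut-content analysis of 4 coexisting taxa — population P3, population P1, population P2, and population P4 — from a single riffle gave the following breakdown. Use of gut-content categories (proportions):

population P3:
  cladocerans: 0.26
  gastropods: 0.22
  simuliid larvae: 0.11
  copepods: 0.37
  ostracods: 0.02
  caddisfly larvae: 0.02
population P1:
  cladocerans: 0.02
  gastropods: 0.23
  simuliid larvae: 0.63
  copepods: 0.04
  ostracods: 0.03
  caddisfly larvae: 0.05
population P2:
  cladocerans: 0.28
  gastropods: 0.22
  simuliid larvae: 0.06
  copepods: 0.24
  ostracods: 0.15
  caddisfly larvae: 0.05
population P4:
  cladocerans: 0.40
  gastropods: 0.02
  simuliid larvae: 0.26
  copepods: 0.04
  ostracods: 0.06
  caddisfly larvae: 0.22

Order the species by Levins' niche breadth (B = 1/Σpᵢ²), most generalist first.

Σp_P3ᵢ² = 0.26² + 0.22² + 0.11² + 0.37² + 0.02² + 0.02² = 0.0676 + 0.0484 + 0.0121 + 0.1369 + 0.0004 + 0.0004 = 0.2658
B_P3 = 1 / 0.2658 = 3.7622
Σp_P1ᵢ² = 0.02² + 0.23² + 0.63² + 0.04² + 0.03² + 0.05² = 0.0004 + 0.0529 + 0.3969 + 0.0016 + 0.0009 + 0.0025 = 0.4552
B_P1 = 1 / 0.4552 = 2.1968
Σp_P2ᵢ² = 0.28² + 0.22² + 0.06² + 0.24² + 0.15² + 0.05² = 0.0784 + 0.0484 + 0.0036 + 0.0576 + 0.0225 + 0.0025 = 0.2130
B_P2 = 1 / 0.2130 = 4.6948
Σp_P4ᵢ² = 0.40² + 0.02² + 0.26² + 0.04² + 0.06² + 0.22² = 0.1600 + 0.0004 + 0.0676 + 0.0016 + 0.0036 + 0.0484 = 0.2816
B_P4 = 1 / 0.2816 = 3.5511
Ranking by B (broadest → narrowest): population P2 (4.69) > population P3 (3.76) > population P4 (3.55) > population P1 (2.20)

population P2 > population P3 > population P4 > population P1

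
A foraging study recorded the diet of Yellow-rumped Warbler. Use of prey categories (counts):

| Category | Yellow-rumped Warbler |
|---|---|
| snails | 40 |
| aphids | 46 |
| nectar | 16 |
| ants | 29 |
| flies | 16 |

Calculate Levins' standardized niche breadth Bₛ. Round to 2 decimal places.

0.82

Proportions for Yellow-rumped Warbler (n=147): 40/147=0.2721, 46/147=0.3129, 16/147=0.1088, 29/147=0.1973, 16/147=0.1088
Σpᵢ² = 0.2721² + 0.3129² + 0.1088² + 0.1973² + 0.1088² = 0.074038 + 0.097906 + 0.011837 + 0.038927 + 0.011837 = 0.234545
B = 1 / 0.234545 = 4.2636
Bₛ = (B − 1)/(n − 1) = (4.2636 − 1)/(5 − 1) = 3.2636/4 = 0.8159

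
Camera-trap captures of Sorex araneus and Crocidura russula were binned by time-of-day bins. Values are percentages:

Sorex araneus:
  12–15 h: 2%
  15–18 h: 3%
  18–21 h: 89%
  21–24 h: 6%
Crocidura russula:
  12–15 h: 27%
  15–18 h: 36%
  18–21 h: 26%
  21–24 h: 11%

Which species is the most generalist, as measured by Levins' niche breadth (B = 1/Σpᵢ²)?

Crocidura russula

Convert percentages to proportions (divide by 100).
Σp_aranᵢ² = 0.02² + 0.03² + 0.89² + 0.06² = 0.0004 + 0.0009 + 0.7921 + 0.0036 = 0.7970
B_aran = 1 / 0.7970 = 1.2547
Σp_russᵢ² = 0.27² + 0.36² + 0.26² + 0.11² = 0.0729 + 0.1296 + 0.0676 + 0.0121 = 0.2822
B_russ = 1 / 0.2822 = 3.5436
Highest B → broadest niche (most generalist): Crocidura russula (B = 3.54).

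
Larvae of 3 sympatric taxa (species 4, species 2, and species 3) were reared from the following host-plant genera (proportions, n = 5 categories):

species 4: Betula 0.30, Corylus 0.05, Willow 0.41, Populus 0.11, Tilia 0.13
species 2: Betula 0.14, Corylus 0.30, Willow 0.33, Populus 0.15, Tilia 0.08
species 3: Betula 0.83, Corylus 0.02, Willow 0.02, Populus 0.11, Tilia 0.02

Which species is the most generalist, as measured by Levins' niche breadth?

species 2

Σp_4ᵢ² = 0.30² + 0.05² + 0.41² + 0.11² + 0.13² = 0.0900 + 0.0025 + 0.1681 + 0.0121 + 0.0169 = 0.2896
B_4 = 1 / 0.2896 = 3.4530
Σp_2ᵢ² = 0.14² + 0.30² + 0.33² + 0.15² + 0.08² = 0.0196 + 0.0900 + 0.1089 + 0.0225 + 0.0064 = 0.2474
B_2 = 1 / 0.2474 = 4.0420
Σp_3ᵢ² = 0.83² + 0.02² + 0.02² + 0.11² + 0.02² = 0.6889 + 0.0004 + 0.0004 + 0.0121 + 0.0004 = 0.7022
B_3 = 1 / 0.7022 = 1.4241
Highest B → broadest niche (most generalist): species 2 (B = 4.04).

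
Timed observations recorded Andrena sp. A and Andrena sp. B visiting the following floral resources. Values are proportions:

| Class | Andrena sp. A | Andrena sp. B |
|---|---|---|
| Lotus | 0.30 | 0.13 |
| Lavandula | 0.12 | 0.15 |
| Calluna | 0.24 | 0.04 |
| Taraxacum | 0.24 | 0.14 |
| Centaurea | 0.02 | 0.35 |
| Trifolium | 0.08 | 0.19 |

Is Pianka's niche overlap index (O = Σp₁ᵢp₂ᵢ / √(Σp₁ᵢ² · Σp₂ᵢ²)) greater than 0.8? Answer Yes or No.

Σ p₁ᵢp₂ᵢ = 0.0390 + 0.0180 + 0.0096 + 0.0336 + 0.0070 + 0.0152 = 0.1224
Σp_1ᵢ² = 0.30² + 0.12² + 0.24² + 0.24² + 0.02² + 0.08² = 0.0900 + 0.0144 + 0.0576 + 0.0576 + 0.0004 + 0.0064 = 0.2264
Σp_2ᵢ² = 0.13² + 0.15² + 0.04² + 0.14² + 0.35² + 0.19² = 0.0169 + 0.0225 + 0.0016 + 0.0196 + 0.1225 + 0.0361 = 0.2192
O = 0.1224 / √(0.2264 × 0.2192) = 0.1224 / 0.22277 = 0.5494
O = 0.5494 < 0.8 → No.

No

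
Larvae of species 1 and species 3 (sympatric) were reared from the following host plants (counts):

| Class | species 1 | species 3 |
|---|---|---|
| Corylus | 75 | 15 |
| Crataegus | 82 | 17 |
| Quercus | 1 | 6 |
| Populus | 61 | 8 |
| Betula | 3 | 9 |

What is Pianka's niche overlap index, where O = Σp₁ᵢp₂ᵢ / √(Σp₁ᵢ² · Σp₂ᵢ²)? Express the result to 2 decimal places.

Proportions for species 1 (n=222): 75/222=0.3378, 82/222=0.3694, 1/222=0.0045, 61/222=0.2748, 3/222=0.0135
Proportions for species 3 (n=55): 15/55=0.2727, 17/55=0.3091, 6/55=0.1091, 8/55=0.1455, 9/55=0.1636
Σ p₁ᵢp₂ᵢ = 0.092118 + 0.114182 + 0.000491 + 0.039983 + 0.002209 = 0.248983
Σp_1ᵢ² = 0.3378² + 0.3694² + 0.0045² + 0.2748² + 0.0135² = 0.114109 + 0.136456 + 0.000020 + 0.075515 + 0.000182 = 0.326282
Σp_2ᵢ² = 0.2727² + 0.3091² + 0.1091² + 0.1455² + 0.1636² = 0.074365 + 0.095543 + 0.011903 + 0.021170 + 0.026765 = 0.229746
O = 0.248983 / √(0.326282 × 0.229746) = 0.248983 / 0.2737919 = 0.9094

0.91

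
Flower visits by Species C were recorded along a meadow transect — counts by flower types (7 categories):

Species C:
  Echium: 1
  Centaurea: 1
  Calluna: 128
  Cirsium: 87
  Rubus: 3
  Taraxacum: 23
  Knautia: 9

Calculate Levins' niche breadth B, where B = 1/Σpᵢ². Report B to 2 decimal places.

Proportions for Species C (n=252): 1/252=0.0040, 1/252=0.0040, 128/252=0.5079, 87/252=0.3452, 3/252=0.0119, 23/252=0.0913, 9/252=0.0357
Σpᵢ² = 0.0040² + 0.0040² + 0.5079² + 0.3452² + 0.0119² + 0.0913² + 0.0357² = 0.000016 + 0.000016 + 0.257962 + 0.119163 + 0.000142 + 0.008336 + 0.001274 = 0.386909
B = 1 / 0.386909 = 2.5846

2.58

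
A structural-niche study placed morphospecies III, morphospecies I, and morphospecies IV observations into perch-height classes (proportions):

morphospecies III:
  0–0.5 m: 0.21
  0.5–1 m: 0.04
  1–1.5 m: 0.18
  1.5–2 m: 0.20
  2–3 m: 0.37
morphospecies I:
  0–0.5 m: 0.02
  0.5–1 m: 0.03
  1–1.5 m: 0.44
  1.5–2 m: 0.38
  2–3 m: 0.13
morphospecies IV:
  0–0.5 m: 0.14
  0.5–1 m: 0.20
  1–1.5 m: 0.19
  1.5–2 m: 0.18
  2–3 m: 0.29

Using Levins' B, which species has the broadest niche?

morphospecies IV

Σp_IIIᵢ² = 0.21² + 0.04² + 0.18² + 0.20² + 0.37² = 0.0441 + 0.0016 + 0.0324 + 0.0400 + 0.1369 = 0.2550
B_III = 1 / 0.2550 = 3.9216
Σp_Iᵢ² = 0.02² + 0.03² + 0.44² + 0.38² + 0.13² = 0.0004 + 0.0009 + 0.1936 + 0.1444 + 0.0169 = 0.3562
B_I = 1 / 0.3562 = 2.8074
Σp_IVᵢ² = 0.14² + 0.20² + 0.19² + 0.18² + 0.29² = 0.0196 + 0.0400 + 0.0361 + 0.0324 + 0.0841 = 0.2122
B_IV = 1 / 0.2122 = 4.7125
Highest B → broadest niche (most generalist): morphospecies IV (B = 4.71).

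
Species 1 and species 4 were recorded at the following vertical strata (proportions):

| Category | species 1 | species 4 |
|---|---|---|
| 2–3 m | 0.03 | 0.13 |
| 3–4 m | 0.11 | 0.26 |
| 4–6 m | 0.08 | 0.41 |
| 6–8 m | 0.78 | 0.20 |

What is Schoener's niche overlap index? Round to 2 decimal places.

Σ|p₁ᵢ − p₂ᵢ| = 0.10 + 0.15 + 0.33 + 0.58 = 1.16
D = 1 − ½ × 1.16 = 1 − 0.580 = 0.4200

0.42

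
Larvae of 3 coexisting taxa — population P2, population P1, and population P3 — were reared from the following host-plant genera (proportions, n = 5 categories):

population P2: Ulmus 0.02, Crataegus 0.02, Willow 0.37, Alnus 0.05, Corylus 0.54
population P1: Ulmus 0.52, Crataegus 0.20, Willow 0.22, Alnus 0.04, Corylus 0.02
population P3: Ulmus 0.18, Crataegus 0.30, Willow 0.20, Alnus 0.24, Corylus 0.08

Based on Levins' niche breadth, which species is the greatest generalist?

population P3

Σp_P2ᵢ² = 0.02² + 0.02² + 0.37² + 0.05² + 0.54² = 0.0004 + 0.0004 + 0.1369 + 0.0025 + 0.2916 = 0.4318
B_P2 = 1 / 0.4318 = 2.3159
Σp_P1ᵢ² = 0.52² + 0.20² + 0.22² + 0.04² + 0.02² = 0.2704 + 0.0400 + 0.0484 + 0.0016 + 0.0004 = 0.3608
B_P1 = 1 / 0.3608 = 2.7716
Σp_P3ᵢ² = 0.18² + 0.30² + 0.20² + 0.24² + 0.08² = 0.0324 + 0.0900 + 0.0400 + 0.0576 + 0.0064 = 0.2264
B_P3 = 1 / 0.2264 = 4.4170
Highest B → broadest niche (most generalist): population P3 (B = 4.42).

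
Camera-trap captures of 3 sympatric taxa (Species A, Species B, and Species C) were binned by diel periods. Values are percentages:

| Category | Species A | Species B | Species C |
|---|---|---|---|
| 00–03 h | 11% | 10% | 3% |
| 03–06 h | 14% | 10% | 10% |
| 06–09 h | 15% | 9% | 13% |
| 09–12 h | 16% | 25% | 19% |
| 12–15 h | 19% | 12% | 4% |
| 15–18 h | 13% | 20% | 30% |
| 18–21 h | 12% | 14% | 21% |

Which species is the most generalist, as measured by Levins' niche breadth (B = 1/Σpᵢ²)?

Species A

Convert percentages to proportions (divide by 100).
Σp_Aᵢ² = 0.11² + 0.14² + 0.15² + 0.16² + 0.19² + 0.13² + 0.12² = 0.0121 + 0.0196 + 0.0225 + 0.0256 + 0.0361 + 0.0169 + 0.0144 = 0.1472
B_A = 1 / 0.1472 = 6.7935
Σp_Bᵢ² = 0.10² + 0.10² + 0.09² + 0.25² + 0.12² + 0.20² + 0.14² = 0.0100 + 0.0100 + 0.0081 + 0.0625 + 0.0144 + 0.0400 + 0.0196 = 0.1646
B_B = 1 / 0.1646 = 6.0753
Σp_Cᵢ² = 0.03² + 0.10² + 0.13² + 0.19² + 0.04² + 0.30² + 0.21² = 0.0009 + 0.0100 + 0.0169 + 0.0361 + 0.0016 + 0.0900 + 0.0441 = 0.1996
B_C = 1 / 0.1996 = 5.0100
Highest B → broadest niche (most generalist): Species A (B = 6.79).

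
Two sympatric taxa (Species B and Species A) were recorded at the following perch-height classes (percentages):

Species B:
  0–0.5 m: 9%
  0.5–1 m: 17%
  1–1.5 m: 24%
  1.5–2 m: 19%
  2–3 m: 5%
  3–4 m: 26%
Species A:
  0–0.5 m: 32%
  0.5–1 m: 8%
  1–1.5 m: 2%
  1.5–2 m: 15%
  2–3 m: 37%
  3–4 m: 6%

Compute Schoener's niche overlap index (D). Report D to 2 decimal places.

Convert percentages to proportions (divide by 100).
Σ|p₁ᵢ − p₂ᵢ| = 0.23 + 0.09 + 0.22 + 0.04 + 0.32 + 0.20 = 1.10
D = 1 − ½ × 1.10 = 1 − 0.550 = 0.4500

0.45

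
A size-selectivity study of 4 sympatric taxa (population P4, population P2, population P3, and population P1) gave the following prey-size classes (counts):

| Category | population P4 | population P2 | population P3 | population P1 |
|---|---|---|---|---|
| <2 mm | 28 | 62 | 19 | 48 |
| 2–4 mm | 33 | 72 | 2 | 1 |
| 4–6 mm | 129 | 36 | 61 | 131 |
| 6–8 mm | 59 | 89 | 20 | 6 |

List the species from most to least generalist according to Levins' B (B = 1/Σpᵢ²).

Proportions for population P4 (n=249): 28/249=0.1124, 33/249=0.1325, 129/249=0.5181, 59/249=0.2369
Proportions for population P2 (n=259): 62/259=0.2394, 72/259=0.2780, 36/259=0.1390, 89/259=0.3436
Proportions for population P3 (n=102): 19/102=0.1863, 2/102=0.0196, 61/102=0.5980, 20/102=0.1961
Proportions for population P1 (n=186): 48/186=0.2581, 1/186=0.0054, 131/186=0.7043, 6/186=0.0323
Σp_P4ᵢ² = 0.1124² + 0.1325² + 0.5181² + 0.2369² = 0.012634 + 0.017556 + 0.268428 + 0.056122 = 0.354740
B_P4 = 1 / 0.354740 = 2.8190
Σp_P2ᵢ² = 0.2394² + 0.2780² + 0.1390² + 0.3436² = 0.057312 + 0.077284 + 0.019321 + 0.118061 = 0.271978
B_P2 = 1 / 0.271978 = 3.6768
Σp_P3ᵢ² = 0.1863² + 0.0196² + 0.5980² + 0.1961² = 0.034708 + 0.000384 + 0.357604 + 0.038455 = 0.431151
B_P3 = 1 / 0.431151 = 2.3194
Σp_P1ᵢ² = 0.2581² + 0.0054² + 0.7043² + 0.0323² = 0.066616 + 0.000029 + 0.496038 + 0.001043 = 0.563726
B_P1 = 1 / 0.563726 = 1.7739
Ranking by B (broadest → narrowest): population P2 (3.68) > population P4 (2.82) > population P3 (2.32) > population P1 (1.77)

population P2 > population P4 > population P3 > population P1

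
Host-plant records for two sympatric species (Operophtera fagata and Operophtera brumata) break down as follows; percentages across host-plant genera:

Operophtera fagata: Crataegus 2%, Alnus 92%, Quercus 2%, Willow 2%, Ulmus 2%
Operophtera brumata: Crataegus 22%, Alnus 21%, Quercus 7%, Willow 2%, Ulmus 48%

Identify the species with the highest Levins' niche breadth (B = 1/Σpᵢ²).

Convert percentages to proportions (divide by 100).
Σp_fagaᵢ² = 0.02² + 0.92² + 0.02² + 0.02² + 0.02² = 0.0004 + 0.8464 + 0.0004 + 0.0004 + 0.0004 = 0.8480
B_faga = 1 / 0.8480 = 1.1792
Σp_brumᵢ² = 0.22² + 0.21² + 0.07² + 0.02² + 0.48² = 0.0484 + 0.0441 + 0.0049 + 0.0004 + 0.2304 = 0.3282
B_brum = 1 / 0.3282 = 3.0469
Highest B → broadest niche (most generalist): Operophtera brumata (B = 3.05).

Operophtera brumata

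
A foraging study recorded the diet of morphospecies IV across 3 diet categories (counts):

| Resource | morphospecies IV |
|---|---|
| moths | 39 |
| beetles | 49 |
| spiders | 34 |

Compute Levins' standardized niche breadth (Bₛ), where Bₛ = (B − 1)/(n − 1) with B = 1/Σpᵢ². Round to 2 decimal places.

Proportions for morphospecies IV (n=122): 39/122=0.3197, 49/122=0.4016, 34/122=0.2787
Σpᵢ² = 0.3197² + 0.4016² + 0.2787² = 0.102208 + 0.161283 + 0.077674 = 0.341165
B = 1 / 0.341165 = 2.9311
Bₛ = (B − 1)/(n − 1) = (2.9311 − 1)/(3 − 1) = 1.9311/2 = 0.9656

0.97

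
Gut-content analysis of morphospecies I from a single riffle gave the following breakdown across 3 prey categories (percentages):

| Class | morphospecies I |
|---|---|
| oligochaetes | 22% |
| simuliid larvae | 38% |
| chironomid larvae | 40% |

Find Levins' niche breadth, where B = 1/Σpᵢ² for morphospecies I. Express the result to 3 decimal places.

2.834

Convert percentages to proportions (divide by 100).
Σpᵢ² = 0.22² + 0.38² + 0.40² = 0.0484 + 0.1444 + 0.1600 = 0.3528
B = 1 / 0.3528 = 2.83447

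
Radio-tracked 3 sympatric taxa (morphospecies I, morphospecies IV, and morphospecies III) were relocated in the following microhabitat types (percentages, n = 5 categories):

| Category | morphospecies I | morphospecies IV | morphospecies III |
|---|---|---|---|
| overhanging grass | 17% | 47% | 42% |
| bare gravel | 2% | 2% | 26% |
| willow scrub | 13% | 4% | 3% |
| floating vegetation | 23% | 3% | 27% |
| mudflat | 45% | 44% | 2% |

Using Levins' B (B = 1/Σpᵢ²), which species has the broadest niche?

Convert percentages to proportions (divide by 100).
Σp_Iᵢ² = 0.17² + 0.02² + 0.13² + 0.23² + 0.45² = 0.0289 + 0.0004 + 0.0169 + 0.0529 + 0.2025 = 0.3016
B_I = 1 / 0.3016 = 3.3156
Σp_IVᵢ² = 0.47² + 0.02² + 0.04² + 0.03² + 0.44² = 0.2209 + 0.0004 + 0.0016 + 0.0009 + 0.1936 = 0.4174
B_IV = 1 / 0.4174 = 2.3958
Σp_IIIᵢ² = 0.42² + 0.26² + 0.03² + 0.27² + 0.02² = 0.1764 + 0.0676 + 0.0009 + 0.0729 + 0.0004 = 0.3182
B_III = 1 / 0.3182 = 3.1427
Highest B → broadest niche (most generalist): morphospecies I (B = 3.32).

morphospecies I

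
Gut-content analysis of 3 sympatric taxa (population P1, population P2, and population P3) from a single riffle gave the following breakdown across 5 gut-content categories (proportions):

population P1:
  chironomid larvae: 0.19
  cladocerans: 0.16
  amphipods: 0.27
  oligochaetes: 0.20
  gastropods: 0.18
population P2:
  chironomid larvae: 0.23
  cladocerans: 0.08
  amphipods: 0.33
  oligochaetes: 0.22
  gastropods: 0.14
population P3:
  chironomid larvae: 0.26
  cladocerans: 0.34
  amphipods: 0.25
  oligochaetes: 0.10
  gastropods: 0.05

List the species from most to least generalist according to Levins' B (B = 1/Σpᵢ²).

Σp_P1ᵢ² = 0.19² + 0.16² + 0.27² + 0.20² + 0.18² = 0.0361 + 0.0256 + 0.0729 + 0.0400 + 0.0324 = 0.2070
B_P1 = 1 / 0.2070 = 4.8309
Σp_P2ᵢ² = 0.23² + 0.08² + 0.33² + 0.22² + 0.14² = 0.0529 + 0.0064 + 0.1089 + 0.0484 + 0.0196 = 0.2362
B_P2 = 1 / 0.2362 = 4.2337
Σp_P3ᵢ² = 0.26² + 0.34² + 0.25² + 0.10² + 0.05² = 0.0676 + 0.1156 + 0.0625 + 0.0100 + 0.0025 = 0.2582
B_P3 = 1 / 0.2582 = 3.8730
Ranking by B (broadest → narrowest): population P1 (4.83) > population P2 (4.23) > population P3 (3.87)

population P1 > population P2 > population P3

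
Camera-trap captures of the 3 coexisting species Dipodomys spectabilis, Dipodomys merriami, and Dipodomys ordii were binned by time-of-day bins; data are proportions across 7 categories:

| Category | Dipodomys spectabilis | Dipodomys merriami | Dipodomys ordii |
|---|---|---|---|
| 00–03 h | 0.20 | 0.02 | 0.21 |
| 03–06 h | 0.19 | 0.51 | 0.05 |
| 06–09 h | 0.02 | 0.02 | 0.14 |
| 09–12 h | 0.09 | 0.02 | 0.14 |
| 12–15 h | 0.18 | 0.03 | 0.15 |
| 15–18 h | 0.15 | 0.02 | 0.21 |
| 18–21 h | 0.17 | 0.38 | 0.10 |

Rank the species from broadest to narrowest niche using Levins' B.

Dipodomys ordii > Dipodomys spectabilis > Dipodomys merriami

Σp_specᵢ² = 0.20² + 0.19² + 0.02² + 0.09² + 0.18² + 0.15² + 0.17² = 0.0400 + 0.0361 + 0.0004 + 0.0081 + 0.0324 + 0.0225 + 0.0289 = 0.1684
B_spec = 1 / 0.1684 = 5.9382
Σp_merrᵢ² = 0.02² + 0.51² + 0.02² + 0.02² + 0.03² + 0.02² + 0.38² = 0.0004 + 0.2601 + 0.0004 + 0.0004 + 0.0009 + 0.0004 + 0.1444 = 0.4070
B_merr = 1 / 0.4070 = 2.4570
Σp_ordiᵢ² = 0.21² + 0.05² + 0.14² + 0.14² + 0.15² + 0.21² + 0.10² = 0.0441 + 0.0025 + 0.0196 + 0.0196 + 0.0225 + 0.0441 + 0.0100 = 0.1624
B_ordi = 1 / 0.1624 = 6.1576
Ranking by B (broadest → narrowest): Dipodomys ordii (6.16) > Dipodomys spectabilis (5.94) > Dipodomys merriami (2.46)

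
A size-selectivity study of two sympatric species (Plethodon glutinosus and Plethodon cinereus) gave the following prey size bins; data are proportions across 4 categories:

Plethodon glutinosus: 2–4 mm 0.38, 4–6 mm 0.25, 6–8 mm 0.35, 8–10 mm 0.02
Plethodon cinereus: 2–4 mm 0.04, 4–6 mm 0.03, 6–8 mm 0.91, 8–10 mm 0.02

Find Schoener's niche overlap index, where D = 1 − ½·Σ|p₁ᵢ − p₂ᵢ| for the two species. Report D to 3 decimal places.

0.440

Σ|p₁ᵢ − p₂ᵢ| = 0.34 + 0.22 + 0.56 + 0.00 = 1.12
D = 1 − ½ × 1.12 = 1 − 0.560 = 0.44000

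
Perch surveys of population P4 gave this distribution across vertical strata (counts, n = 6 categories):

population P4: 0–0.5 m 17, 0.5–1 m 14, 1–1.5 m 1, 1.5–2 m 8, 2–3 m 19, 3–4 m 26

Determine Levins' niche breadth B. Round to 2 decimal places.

4.55

Proportions for population P4 (n=85): 17/85=0.2000, 14/85=0.1647, 1/85=0.0118, 8/85=0.0941, 19/85=0.2235, 26/85=0.3059
Σpᵢ² = 0.2000² + 0.1647² + 0.0118² + 0.0941² + 0.2235² + 0.3059² = 0.040000 + 0.027126 + 0.000139 + 0.008855 + 0.049952 + 0.093575 = 0.219647
B = 1 / 0.219647 = 4.5528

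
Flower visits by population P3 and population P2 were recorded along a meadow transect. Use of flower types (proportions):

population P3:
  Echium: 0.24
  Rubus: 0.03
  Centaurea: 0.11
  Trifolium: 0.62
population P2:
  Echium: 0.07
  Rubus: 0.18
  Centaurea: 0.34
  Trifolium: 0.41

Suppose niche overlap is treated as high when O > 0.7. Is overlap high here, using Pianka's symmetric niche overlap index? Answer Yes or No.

Σ p₁ᵢp₂ᵢ = 0.0168 + 0.0054 + 0.0374 + 0.2542 = 0.3138
Σp_1ᵢ² = 0.24² + 0.03² + 0.11² + 0.62² = 0.0576 + 0.0009 + 0.0121 + 0.3844 = 0.4550
Σp_2ᵢ² = 0.07² + 0.18² + 0.34² + 0.41² = 0.0049 + 0.0324 + 0.1156 + 0.1681 = 0.3210
O = 0.3138 / √(0.4550 × 0.3210) = 0.3138 / 0.38217 = 0.8211
O = 0.8211 > 0.7 → Yes.

Yes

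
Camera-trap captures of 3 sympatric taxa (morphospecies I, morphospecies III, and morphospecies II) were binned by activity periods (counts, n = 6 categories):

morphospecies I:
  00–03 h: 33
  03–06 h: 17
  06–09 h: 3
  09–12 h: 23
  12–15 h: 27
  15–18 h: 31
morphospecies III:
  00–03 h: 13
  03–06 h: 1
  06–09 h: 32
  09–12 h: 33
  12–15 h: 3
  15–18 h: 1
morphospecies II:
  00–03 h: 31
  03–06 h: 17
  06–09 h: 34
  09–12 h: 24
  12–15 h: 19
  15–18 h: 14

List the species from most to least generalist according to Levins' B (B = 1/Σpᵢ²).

Proportions for morphospecies I (n=134): 33/134=0.2463, 17/134=0.1269, 3/134=0.0224, 23/134=0.1716, 27/134=0.2015, 31/134=0.2313
Proportions for morphospecies III (n=83): 13/83=0.1566, 1/83=0.0120, 32/83=0.3855, 33/83=0.3976, 3/83=0.0361, 1/83=0.0120
Proportions for morphospecies II (n=139): 31/139=0.2230, 17/139=0.1223, 34/139=0.2446, 24/139=0.1727, 19/139=0.1367, 14/139=0.1007
Σp_Iᵢ² = 0.2463² + 0.1269² + 0.0224² + 0.1716² + 0.2015² + 0.2313² = 0.060664 + 0.016104 + 0.000502 + 0.029447 + 0.040602 + 0.053500 = 0.200819
B_I = 1 / 0.200819 = 4.9796
Σp_IIIᵢ² = 0.1566² + 0.0120² + 0.3855² + 0.3976² + 0.0361² + 0.0120² = 0.024524 + 0.000144 + 0.148610 + 0.158086 + 0.001303 + 0.000144 = 0.332811
B_III = 1 / 0.332811 = 3.0047
Σp_IIᵢ² = 0.2230² + 0.1223² + 0.2446² + 0.1727² + 0.1367² + 0.1007² = 0.049729 + 0.014957 + 0.059829 + 0.029825 + 0.018687 + 0.010140 = 0.183167
B_II = 1 / 0.183167 = 5.4595
Ranking by B (broadest → narrowest): morphospecies II (5.46) > morphospecies I (4.98) > morphospecies III (3.00)

morphospecies II > morphospecies I > morphospecies III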